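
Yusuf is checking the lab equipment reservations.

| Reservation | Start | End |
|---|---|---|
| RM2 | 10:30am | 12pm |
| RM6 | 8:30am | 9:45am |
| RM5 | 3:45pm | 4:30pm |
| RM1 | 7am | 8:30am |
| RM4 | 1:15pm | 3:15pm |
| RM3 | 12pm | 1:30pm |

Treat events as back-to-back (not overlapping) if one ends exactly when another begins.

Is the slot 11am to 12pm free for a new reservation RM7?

RM1: ends 8:30am at or before RM7 starts 11am → clear.
RM6: ends 9:45am at or before RM7 starts 11am → clear.
RM2: starts 10:30am before RM7 ends 12pm, and ends 12pm after RM7 starts 11am → overlap.
RM3: starts 12pm at or after RM7 ends 12pm → clear.
RM4: starts 1:15pm at or after RM7 ends 12pm → clear.
RM5: starts 3:45pm at or after RM7 ends 12pm → clear.
RM7 overlaps RM2.

No — it overlaps RM2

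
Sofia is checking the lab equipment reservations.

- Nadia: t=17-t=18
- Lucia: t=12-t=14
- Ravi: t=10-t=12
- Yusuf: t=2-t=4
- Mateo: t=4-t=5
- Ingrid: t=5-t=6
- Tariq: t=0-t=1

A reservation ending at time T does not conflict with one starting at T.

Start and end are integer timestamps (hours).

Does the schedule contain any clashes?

Sorted by start: Tariq, Yusuf, Mateo, Ingrid, Ravi, Lucia, Nadia.
Yusuf starts after Tariq ends, so nothing later overlaps Tariq either.
Mateo starts exactly when Yusuf ends (back-to-back, no overlap), so nothing later overlaps Yusuf either.
Ingrid starts exactly when Mateo ends (back-to-back, no overlap), so nothing later overlaps Mateo either.
Ravi starts after Ingrid ends, so nothing later overlaps Ingrid either.
Lucia starts exactly when Ravi ends (back-to-back, no overlap), so nothing later overlaps Ravi either.
Nadia starts after Lucia ends.
Every pair is clear; the schedule has no overlaps.

No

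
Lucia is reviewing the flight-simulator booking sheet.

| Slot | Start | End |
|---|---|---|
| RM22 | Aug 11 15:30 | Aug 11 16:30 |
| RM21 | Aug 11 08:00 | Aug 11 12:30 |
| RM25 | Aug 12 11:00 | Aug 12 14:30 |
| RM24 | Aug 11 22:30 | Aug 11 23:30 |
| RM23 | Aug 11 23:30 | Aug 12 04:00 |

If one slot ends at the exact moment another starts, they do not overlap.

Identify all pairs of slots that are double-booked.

Two intervals overlap when each starts before the other ends.
Sorted by start: RM21, RM22, RM24, RM23, RM25.
RM22 starts after RM21 ends — done with RM21.
RM24 starts after RM22 ends — done with RM22.
RM23 starts exactly when RM24 ends (back-to-back, no overlap) — done with RM24.
RM25 starts after RM23 ends.

no conflicts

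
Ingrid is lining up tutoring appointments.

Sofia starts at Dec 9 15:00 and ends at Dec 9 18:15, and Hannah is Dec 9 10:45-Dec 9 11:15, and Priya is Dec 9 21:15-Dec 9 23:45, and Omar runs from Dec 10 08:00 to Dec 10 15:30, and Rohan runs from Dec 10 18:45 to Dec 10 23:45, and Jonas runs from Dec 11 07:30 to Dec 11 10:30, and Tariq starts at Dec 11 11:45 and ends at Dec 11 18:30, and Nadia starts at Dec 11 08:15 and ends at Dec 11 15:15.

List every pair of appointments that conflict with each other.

Jonas & Nadia, Nadia & Tariq

Check each pair: they overlap iff neither finishes before the other starts.
Sorted by start: Hannah, Sofia, Priya, Omar, Rohan, Jonas, Nadia, Tariq.
Sofia starts after Hannah ends; Hannah is clear from here.
Priya starts after Sofia ends; Sofia is clear from here.
Omar starts after Priya ends; Priya is clear from here.
Rohan starts after Omar ends; Omar is clear from here.
Jonas starts after Rohan ends; Rohan is clear from here.
Nadia starts before Jonas ends → Jonas and Nadia overlap.
Tariq starts after Jonas ends.
Tariq starts before Nadia ends → Nadia and Tariq overlap.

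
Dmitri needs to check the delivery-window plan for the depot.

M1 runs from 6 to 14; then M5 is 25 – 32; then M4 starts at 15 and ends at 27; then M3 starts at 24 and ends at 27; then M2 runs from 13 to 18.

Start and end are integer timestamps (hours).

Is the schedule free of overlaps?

No

Sorted by start: M1, M2, M4, M3, M5.
M2 starts before M1 ends → M1 and M2 overlap.
That's a conflict, so the schedule is not conflict-free.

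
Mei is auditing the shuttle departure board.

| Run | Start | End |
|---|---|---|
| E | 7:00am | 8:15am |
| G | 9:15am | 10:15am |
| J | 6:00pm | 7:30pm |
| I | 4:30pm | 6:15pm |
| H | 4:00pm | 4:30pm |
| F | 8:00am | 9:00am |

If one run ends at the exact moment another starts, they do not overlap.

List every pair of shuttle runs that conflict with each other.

Two intervals overlap when each starts before the other ends.
Sorted by start: E, F, G, H, I, J.
F starts before E ends → E and F overlap.
G starts after E ends; E is clear from here.
G starts after F ends; F is clear from here.
H starts after G ends; G is clear from here.
I starts exactly when H ends (back-to-back, no overlap); H is clear from here.
J starts before I ends → I and J overlap.

E & F, I & J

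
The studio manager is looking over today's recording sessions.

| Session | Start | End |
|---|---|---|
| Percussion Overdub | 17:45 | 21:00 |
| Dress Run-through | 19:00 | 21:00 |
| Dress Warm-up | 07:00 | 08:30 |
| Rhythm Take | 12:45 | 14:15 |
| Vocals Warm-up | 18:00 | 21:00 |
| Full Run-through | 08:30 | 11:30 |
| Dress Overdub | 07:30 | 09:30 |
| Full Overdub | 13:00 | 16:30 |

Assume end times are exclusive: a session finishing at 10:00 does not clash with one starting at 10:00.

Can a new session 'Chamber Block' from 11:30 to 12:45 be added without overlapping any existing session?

Yes — the slot is free

Dress Warm-up: ends 08:30 at or before Chamber Block starts 11:30 → clear.
Dress Overdub: ends 09:30 at or before Chamber Block starts 11:30 → clear.
Full Run-through: ends 11:30 at or before Chamber Block starts 11:30 → clear.
Rhythm Take: starts 12:45 at or after Chamber Block ends 12:45 → clear.
Full Overdub: starts 13:00 at or after Chamber Block ends 12:45 → clear.
Percussion Overdub: starts 17:45 at or after Chamber Block ends 12:45 → clear.
Vocals Warm-up: starts 18:00 at or after Chamber Block ends 12:45 → clear.
Dress Run-through: starts 19:00 at or after Chamber Block ends 12:45 → clear.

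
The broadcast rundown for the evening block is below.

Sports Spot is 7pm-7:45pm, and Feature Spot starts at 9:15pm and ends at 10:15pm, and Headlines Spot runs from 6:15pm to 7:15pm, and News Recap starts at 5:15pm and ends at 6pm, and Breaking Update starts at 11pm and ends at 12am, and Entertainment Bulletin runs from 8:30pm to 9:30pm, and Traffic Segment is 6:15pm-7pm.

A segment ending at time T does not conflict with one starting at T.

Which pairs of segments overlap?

Sorted by start: News Recap, Traffic Segment, Headlines Spot, Sports Spot, Entertainment Bulletin, Feature Spot, Breaking Update.
Traffic Segment starts after News Recap ends — done with News Recap.
Headlines Spot starts before Traffic Segment ends → Traffic Segment and Headlines Spot overlap.
Sports Spot starts exactly when Traffic Segment ends (back-to-back, no overlap) — done with Traffic Segment.
Sports Spot starts before Headlines Spot ends → Headlines Spot and Sports Spot overlap.
Entertainment Bulletin starts after Headlines Spot ends — done with Headlines Spot.
Entertainment Bulletin starts after Sports Spot ends — done with Sports Spot.
Feature Spot starts before Entertainment Bulletin ends → Entertainment Bulletin and Feature Spot overlap.
Breaking Update starts after Entertainment Bulletin ends.
Breaking Update starts after Feature Spot ends.

Entertainment Bulletin & Feature Spot, Headlines Spot & Sports Spot, Headlines Spot & Traffic Segment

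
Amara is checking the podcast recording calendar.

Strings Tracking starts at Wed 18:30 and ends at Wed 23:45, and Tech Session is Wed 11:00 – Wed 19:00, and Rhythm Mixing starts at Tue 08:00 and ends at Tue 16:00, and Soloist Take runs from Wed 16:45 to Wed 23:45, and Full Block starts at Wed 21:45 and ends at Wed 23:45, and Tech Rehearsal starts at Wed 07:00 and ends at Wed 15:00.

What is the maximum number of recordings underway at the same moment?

Sort all start/end points and keep a running count:
Tue 08:00 start Rhythm Mixing → 1
Tue 16:00 end Rhythm Mixing → 0
Wed 07:00 start Tech Rehearsal → 1
Wed 11:00 start Tech Session → 2
Wed 15:00 end Tech Rehearsal → 1
Wed 16:45 start Soloist Take → 2
Wed 18:30 start Strings Tracking → 3
Wed 19:00 end Tech Session → 2
Wed 21:45 start Full Block → 3
Wed 23:45 end Full Block → 2
Wed 23:45 end Soloist Take → 1
Wed 23:45 end Strings Tracking → 0
Peak is 3, at Wed 18:30 (Soloist Take, Strings Tracking, Tech Session).

3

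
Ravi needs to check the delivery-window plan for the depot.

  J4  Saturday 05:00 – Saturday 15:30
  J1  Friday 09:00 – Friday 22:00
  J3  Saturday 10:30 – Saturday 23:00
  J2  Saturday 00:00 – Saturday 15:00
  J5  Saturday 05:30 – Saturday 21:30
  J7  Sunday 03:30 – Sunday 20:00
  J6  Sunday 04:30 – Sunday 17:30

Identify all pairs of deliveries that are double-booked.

Two intervals overlap when each starts before the other ends.
Sorted by start: J1, J2, J4, J5, J3, J7, J6.
J2 starts after J1 ends, so J1 has no further overlaps.
J4 starts before J2 ends → J2 and J4 overlap.
J5 starts before J2 ends → J2 and J5 overlap.
J3 starts before J2 ends → J2 and J3 overlap.
J7 starts after J2 ends, so J2 has no further overlaps.
J5 starts before J4 ends → J4 and J5 overlap.
J3 starts before J4 ends → J4 and J3 overlap.
J7 starts after J4 ends, so J4 has no further overlaps.
J3 starts before J5 ends → J5 and J3 overlap.
J7 starts after J5 ends, so J5 has no further overlaps.
J7 starts after J3 ends, so J3 has no further overlaps.
J6 starts before J7 ends → J7 and J6 overlap.

J2 & J3, J2 & J4, J2 & J5, J3 & J4, J3 & J5, J4 & J5, J6 & J7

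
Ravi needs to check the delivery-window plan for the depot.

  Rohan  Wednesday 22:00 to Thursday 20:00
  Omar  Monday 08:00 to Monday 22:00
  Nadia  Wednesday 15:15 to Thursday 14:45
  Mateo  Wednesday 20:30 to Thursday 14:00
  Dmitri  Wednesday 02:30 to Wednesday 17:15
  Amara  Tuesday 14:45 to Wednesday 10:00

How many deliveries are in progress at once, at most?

Walk through starts and ends in time order (an end at T is processed before a start at T):
Monday 08:00 start Omar → 1
Monday 22:00 end Omar → 0
Tuesday 14:45 start Amara → 1
Wednesday 02:30 start Dmitri → 2
Wednesday 10:00 end Amara → 1
Wednesday 15:15 start Nadia → 2
Wednesday 17:15 end Dmitri → 1
Wednesday 20:30 start Mateo → 2
Wednesday 22:00 start Rohan → 3
Thursday 14:00 end Mateo → 2
Thursday 14:45 end Nadia → 1
Thursday 20:00 end Rohan → 0
Peak is 3, at Wednesday 22:00 (Mateo, Nadia, Rohan).

3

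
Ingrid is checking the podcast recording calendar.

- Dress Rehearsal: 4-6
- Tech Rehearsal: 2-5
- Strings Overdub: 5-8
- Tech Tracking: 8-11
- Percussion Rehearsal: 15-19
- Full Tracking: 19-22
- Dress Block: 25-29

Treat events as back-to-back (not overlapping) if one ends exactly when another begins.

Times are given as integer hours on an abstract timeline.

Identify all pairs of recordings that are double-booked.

Dress Rehearsal & Strings Overdub, Dress Rehearsal & Tech Rehearsal

Sorted by start: Tech Rehearsal, Dress Rehearsal, Strings Overdub, Tech Tracking, Percussion Rehearsal, Full Tracking, Dress Block.
Dress Rehearsal starts before Tech Rehearsal ends → Tech Rehearsal and Dress Rehearsal overlap.
Strings Overdub starts exactly when Tech Rehearsal ends (back-to-back, no overlap) — done with Tech Rehearsal.
Strings Overdub starts before Dress Rehearsal ends → Dress Rehearsal and Strings Overdub overlap.
Tech Tracking starts after Dress Rehearsal ends — done with Dress Rehearsal.
Tech Tracking starts exactly when Strings Overdub ends (back-to-back, no overlap) — done with Strings Overdub.
Percussion Rehearsal starts after Tech Tracking ends — done with Tech Tracking.
Full Tracking starts exactly when Percussion Rehearsal ends (back-to-back, no overlap) — done with Percussion Rehearsal.
Dress Block starts after Full Tracking ends.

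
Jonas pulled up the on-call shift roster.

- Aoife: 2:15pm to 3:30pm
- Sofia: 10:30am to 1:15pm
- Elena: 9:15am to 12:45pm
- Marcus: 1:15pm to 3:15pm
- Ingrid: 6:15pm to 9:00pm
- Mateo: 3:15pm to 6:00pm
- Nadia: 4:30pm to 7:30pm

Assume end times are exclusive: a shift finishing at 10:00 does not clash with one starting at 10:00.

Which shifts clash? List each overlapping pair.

Sorted by start: Elena, Sofia, Marcus, Aoife, Mateo, Nadia, Ingrid.
Sofia starts before Elena ends → Elena and Sofia overlap.
Marcus starts after Elena ends — done with Elena.
Marcus starts exactly when Sofia ends (back-to-back, no overlap) — done with Sofia.
Aoife starts before Marcus ends → Marcus and Aoife overlap.
Mateo starts exactly when Marcus ends (back-to-back, no overlap) — done with Marcus.
Mateo starts before Aoife ends → Aoife and Mateo overlap.
Nadia starts after Aoife ends — done with Aoife.
Nadia starts before Mateo ends → Mateo and Nadia overlap.
Ingrid starts after Mateo ends.
Ingrid starts before Nadia ends → Nadia and Ingrid overlap.

Aoife & Marcus, Aoife & Mateo, Elena & Sofia, Ingrid & Nadia, Mateo & Nadia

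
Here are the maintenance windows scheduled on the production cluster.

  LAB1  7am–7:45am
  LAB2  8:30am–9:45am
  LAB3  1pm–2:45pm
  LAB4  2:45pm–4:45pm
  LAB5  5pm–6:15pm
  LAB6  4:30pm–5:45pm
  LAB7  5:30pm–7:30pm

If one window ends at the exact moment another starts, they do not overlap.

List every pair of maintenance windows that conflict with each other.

Two intervals overlap when each starts before the other ends.
Sorted by start: LAB1, LAB2, LAB3, LAB4, LAB6, LAB5, LAB7.
LAB2 starts after LAB1 ends; LAB1 is clear from here.
LAB3 starts after LAB2 ends; LAB2 is clear from here.
LAB4 starts exactly when LAB3 ends (back-to-back, no overlap); LAB3 is clear from here.
LAB6 starts before LAB4 ends → LAB4 and LAB6 overlap.
LAB5 starts after LAB4 ends; LAB4 is clear from here.
LAB5 starts before LAB6 ends → LAB6 and LAB5 overlap.
LAB7 starts before LAB6 ends → LAB6 and LAB7 overlap.
LAB7 starts before LAB5 ends → LAB5 and LAB7 overlap.

LAB4 & LAB6, LAB5 & LAB6, LAB5 & LAB7, LAB6 & LAB7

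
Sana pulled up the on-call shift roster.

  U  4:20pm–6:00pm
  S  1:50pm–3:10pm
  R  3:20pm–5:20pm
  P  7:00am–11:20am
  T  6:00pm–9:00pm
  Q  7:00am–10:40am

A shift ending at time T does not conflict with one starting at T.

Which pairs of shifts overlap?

Check each pair: they overlap iff neither finishes before the other starts.
Sorted by start: P, Q, S, R, U, T.
Q starts before P ends → P and Q overlap.
S starts after P ends, so P has no further overlaps.
S starts after Q ends, so Q has no further overlaps.
R starts after S ends, so S has no further overlaps.
U starts before R ends → R and U overlap.
T starts after R ends.
T starts exactly when U ends (back-to-back, no overlap).

P & Q, R & U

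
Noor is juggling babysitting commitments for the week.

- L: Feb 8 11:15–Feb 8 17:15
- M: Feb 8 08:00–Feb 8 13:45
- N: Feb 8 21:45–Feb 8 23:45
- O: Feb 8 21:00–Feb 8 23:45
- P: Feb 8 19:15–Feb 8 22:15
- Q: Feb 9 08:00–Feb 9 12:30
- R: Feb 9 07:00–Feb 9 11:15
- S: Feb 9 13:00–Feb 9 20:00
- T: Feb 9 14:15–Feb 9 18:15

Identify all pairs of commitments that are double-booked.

L & M, N & O, N & P, O & P, Q & R, S & T

Two intervals overlap when each starts before the other ends.
Sorted by start: M, L, P, O, N, R, Q, S, T.
L starts before M ends → M and L overlap.
P starts after M ends; M is clear from here.
P starts after L ends; L is clear from here.
O starts before P ends → P and O overlap.
N starts before P ends → P and N overlap.
R starts after P ends; P is clear from here.
N starts before O ends → O and N overlap.
R starts after O ends; O is clear from here.
R starts after N ends; N is clear from here.
Q starts before R ends → R and Q overlap.
S starts after R ends; R is clear from here.
S starts after Q ends; Q is clear from here.
T starts before S ends → S and T overlap.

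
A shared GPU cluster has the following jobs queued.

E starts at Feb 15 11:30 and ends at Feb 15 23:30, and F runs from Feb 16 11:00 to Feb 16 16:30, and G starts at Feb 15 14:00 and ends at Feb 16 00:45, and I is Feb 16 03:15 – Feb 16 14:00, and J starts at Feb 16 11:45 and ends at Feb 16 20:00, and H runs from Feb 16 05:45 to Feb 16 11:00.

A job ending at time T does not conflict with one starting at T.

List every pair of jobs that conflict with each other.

Two intervals overlap when each starts before the other ends.
Sorted by start: E, G, I, H, F, J.
G starts before E ends → E and G overlap.
I starts after E ends, so E has no further overlaps.
I starts after G ends, so G has no further overlaps.
H starts before I ends → I and H overlap.
F starts before I ends → I and F overlap.
J starts before I ends → I and J overlap.
F starts exactly when H ends (back-to-back, no overlap), so H has no further overlaps.
J starts before F ends → F and J overlap.

E & G, F & I, F & J, H & I, I & J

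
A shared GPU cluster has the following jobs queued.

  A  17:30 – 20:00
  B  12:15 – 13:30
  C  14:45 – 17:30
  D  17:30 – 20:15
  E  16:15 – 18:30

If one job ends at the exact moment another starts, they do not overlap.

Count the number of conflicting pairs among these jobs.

4

Check each pair: they overlap iff neither finishes before the other starts.
Sorted by start: B, C, E, A, D.
C starts after B ends; B is clear from here.
E starts before C ends → C and E overlap.
A starts exactly when C ends (back-to-back, no overlap); C is clear from here.
A starts before E ends → E and A overlap.
D starts before E ends → E and D overlap.
D starts before A ends → A and D overlap.
Overlapping pairs: A & D, A & E, C & E, D & E — 4 in total.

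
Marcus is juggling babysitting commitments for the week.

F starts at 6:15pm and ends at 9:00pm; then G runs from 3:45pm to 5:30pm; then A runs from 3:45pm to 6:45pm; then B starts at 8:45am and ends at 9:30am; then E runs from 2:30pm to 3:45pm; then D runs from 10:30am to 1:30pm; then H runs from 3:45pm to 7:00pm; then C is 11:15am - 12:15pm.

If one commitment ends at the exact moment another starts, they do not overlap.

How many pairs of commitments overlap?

6

Sorted by start: B, D, C, E, A, G, H, F.
D starts after B ends, so B has no further overlaps.
C starts before D ends → D and C overlap.
E starts after D ends, so D has no further overlaps.
E starts after C ends, so C has no further overlaps.
A starts exactly when E ends (back-to-back, no overlap), so E has no further overlaps.
G starts before A ends → A and G overlap.
H starts before A ends → A and H overlap.
F starts before A ends → A and F overlap.
H starts before G ends → G and H overlap.
F starts after G ends.
F starts before H ends → H and F overlap.
Overlapping pairs: A & F, A & G, A & H, C & D, F & H, G & H — 6 in total.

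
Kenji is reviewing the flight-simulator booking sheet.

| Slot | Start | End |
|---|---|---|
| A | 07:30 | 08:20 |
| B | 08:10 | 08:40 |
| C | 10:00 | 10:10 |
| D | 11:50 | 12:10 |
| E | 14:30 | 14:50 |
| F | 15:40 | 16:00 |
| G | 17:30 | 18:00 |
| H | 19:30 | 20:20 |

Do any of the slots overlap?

Check each pair: they overlap iff neither finishes before the other starts.
Sorted by start: A, B, C, D, E, F, G, H.
B starts before A ends → A and B overlap.
That's a conflict, so the schedule is not conflict-free.

Yes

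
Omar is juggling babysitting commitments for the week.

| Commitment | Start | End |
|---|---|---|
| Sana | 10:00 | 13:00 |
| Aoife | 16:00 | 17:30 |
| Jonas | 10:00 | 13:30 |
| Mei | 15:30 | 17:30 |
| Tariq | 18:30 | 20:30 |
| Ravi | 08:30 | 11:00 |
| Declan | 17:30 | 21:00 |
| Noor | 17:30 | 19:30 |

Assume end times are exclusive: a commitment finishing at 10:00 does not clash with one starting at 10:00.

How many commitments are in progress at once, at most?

3

Sort all start/end points and keep a running count:
08:30 start Ravi → 1
10:00 start Jonas → 2
10:00 start Sana → 3
11:00 end Ravi → 2
13:00 end Sana → 1
13:30 end Jonas → 0
15:30 start Mei → 1
16:00 start Aoife → 2
17:30 end Aoife → 1
17:30 end Mei → 0
17:30 start Declan → 1
17:30 start Noor → 2
18:30 start Tariq → 3
19:30 end Noor → 2
20:30 end Tariq → 1
21:00 end Declan → 0
Peak is 3, at 10:00 (Jonas, Ravi, Sana).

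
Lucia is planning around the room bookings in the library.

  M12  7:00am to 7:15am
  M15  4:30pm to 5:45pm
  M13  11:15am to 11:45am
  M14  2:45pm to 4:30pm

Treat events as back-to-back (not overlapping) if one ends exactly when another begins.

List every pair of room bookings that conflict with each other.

Two intervals overlap when each starts before the other ends.
Sorted by start: M12, M13, M14, M15.
M13 starts after M12 ends — done with M12.
M14 starts after M13 ends — done with M13.
M15 starts exactly when M14 ends (back-to-back, no overlap).

no overlapping pairs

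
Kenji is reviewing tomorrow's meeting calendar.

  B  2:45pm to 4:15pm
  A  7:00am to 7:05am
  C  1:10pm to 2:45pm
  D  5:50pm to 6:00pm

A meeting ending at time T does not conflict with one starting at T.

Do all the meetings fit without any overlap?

Yes

Two intervals overlap when each starts before the other ends.
Sorted by start: A, C, B, D.
C starts after A ends — done with A.
B starts exactly when C ends (back-to-back, no overlap) — done with C.
D starts after B ends.
Every pair is clear; the schedule has no overlaps.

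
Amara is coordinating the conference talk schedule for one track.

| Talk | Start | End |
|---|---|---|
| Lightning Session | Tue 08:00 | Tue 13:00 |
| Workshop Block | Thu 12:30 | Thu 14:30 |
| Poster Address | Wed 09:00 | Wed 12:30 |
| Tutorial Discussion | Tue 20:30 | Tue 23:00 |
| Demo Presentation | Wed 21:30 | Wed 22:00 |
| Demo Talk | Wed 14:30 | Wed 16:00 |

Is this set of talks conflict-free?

Two intervals overlap when each starts before the other ends.
Sorted by start: Lightning Session, Tutorial Discussion, Poster Address, Demo Talk, Demo Presentation, Workshop Block.
Tutorial Discussion starts after Lightning Session ends, so Lightning Session has no further overlaps.
Poster Address starts after Tutorial Discussion ends, so Tutorial Discussion has no further overlaps.
Demo Talk starts after Poster Address ends, so Poster Address has no further overlaps.
Demo Presentation starts after Demo Talk ends, so Demo Talk has no further overlaps.
Workshop Block starts after Demo Presentation ends.
Every pair is clear; the schedule has no overlaps.

Yes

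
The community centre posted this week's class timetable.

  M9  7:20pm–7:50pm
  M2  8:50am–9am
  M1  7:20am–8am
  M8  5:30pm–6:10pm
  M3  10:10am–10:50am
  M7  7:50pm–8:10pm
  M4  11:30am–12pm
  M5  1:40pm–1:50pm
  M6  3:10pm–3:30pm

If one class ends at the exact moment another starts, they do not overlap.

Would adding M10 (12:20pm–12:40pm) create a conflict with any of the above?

M1: ends 8am at or before M10 starts 12:20pm → clear.
M2: ends 9am at or before M10 starts 12:20pm → clear.
M3: ends 10:50am at or before M10 starts 12:20pm → clear.
M4: ends 12pm at or before M10 starts 12:20pm → clear.
M5: starts 1:40pm at or after M10 ends 12:40pm → clear.
M6: starts 3:10pm at or after M10 ends 12:40pm → clear.
M8: starts 5:30pm at or after M10 ends 12:40pm → clear.
M9: starts 7:20pm at or after M10 ends 12:40pm → clear.
M7: starts 7:50pm at or after M10 ends 12:40pm → clear.

No — it doesn't clash with anything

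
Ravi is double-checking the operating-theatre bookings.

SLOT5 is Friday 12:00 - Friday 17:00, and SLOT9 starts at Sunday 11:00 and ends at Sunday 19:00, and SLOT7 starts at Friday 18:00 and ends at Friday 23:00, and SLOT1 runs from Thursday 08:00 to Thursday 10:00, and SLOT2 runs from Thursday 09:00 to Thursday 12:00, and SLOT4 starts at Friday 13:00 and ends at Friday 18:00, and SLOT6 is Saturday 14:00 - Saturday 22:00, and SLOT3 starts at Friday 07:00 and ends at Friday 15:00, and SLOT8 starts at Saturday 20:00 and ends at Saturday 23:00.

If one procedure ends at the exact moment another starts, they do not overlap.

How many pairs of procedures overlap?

5

Sorted by start: SLOT1, SLOT2, SLOT3, SLOT5, SLOT4, SLOT7, SLOT6, SLOT8, SLOT9.
SLOT2 starts before SLOT1 ends → SLOT1 and SLOT2 overlap.
SLOT3 starts after SLOT1 ends; SLOT1 is clear from here.
SLOT3 starts after SLOT2 ends; SLOT2 is clear from here.
SLOT5 starts before SLOT3 ends → SLOT3 and SLOT5 overlap.
SLOT4 starts before SLOT3 ends → SLOT3 and SLOT4 overlap.
SLOT7 starts after SLOT3 ends; SLOT3 is clear from here.
SLOT4 starts before SLOT5 ends → SLOT5 and SLOT4 overlap.
SLOT7 starts after SLOT5 ends; SLOT5 is clear from here.
SLOT7 starts exactly when SLOT4 ends (back-to-back, no overlap); SLOT4 is clear from here.
SLOT6 starts after SLOT7 ends; SLOT7 is clear from here.
SLOT8 starts before SLOT6 ends → SLOT6 and SLOT8 overlap.
SLOT9 starts after SLOT6 ends.
SLOT9 starts after SLOT8 ends.
Overlapping pairs: SLOT1 & SLOT2, SLOT3 & SLOT4, SLOT3 & SLOT5, SLOT4 & SLOT5, SLOT6 & SLOT8 — 5 in total.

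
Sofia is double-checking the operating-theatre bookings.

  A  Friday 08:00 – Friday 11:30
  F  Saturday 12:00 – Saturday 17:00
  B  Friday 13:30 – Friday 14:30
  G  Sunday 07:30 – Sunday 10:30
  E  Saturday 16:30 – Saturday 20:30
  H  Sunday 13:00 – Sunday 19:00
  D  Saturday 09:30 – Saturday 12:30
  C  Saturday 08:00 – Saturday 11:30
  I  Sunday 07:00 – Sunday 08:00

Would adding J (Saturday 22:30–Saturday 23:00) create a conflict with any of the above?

A: ends Friday 11:30 at or before J starts Saturday 22:30 → clear.
B: ends Friday 14:30 at or before J starts Saturday 22:30 → clear.
C: ends Saturday 11:30 at or before J starts Saturday 22:30 → clear.
D: ends Saturday 12:30 at or before J starts Saturday 22:30 → clear.
F: ends Saturday 17:00 at or before J starts Saturday 22:30 → clear.
E: ends Saturday 20:30 at or before J starts Saturday 22:30 → clear.
I: starts Sunday 07:00 at or after J ends Saturday 23:00 → clear.
G: starts Sunday 07:30 at or after J ends Saturday 23:00 → clear.
H: starts Sunday 13:00 at or after J ends Saturday 23:00 → clear.

No — it doesn't clash with anything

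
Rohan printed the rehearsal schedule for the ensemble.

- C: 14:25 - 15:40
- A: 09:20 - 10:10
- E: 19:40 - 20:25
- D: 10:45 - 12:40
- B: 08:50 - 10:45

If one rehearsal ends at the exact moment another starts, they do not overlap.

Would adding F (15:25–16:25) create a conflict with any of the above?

Yes — it overlaps C

B: ends 10:45 at or before F starts 15:25 → clear.
A: ends 10:10 at or before F starts 15:25 → clear.
D: ends 12:40 at or before F starts 15:25 → clear.
C: starts 14:25 before F ends 16:25, and ends 15:40 after F starts 15:25 → overlap.
E: starts 19:40 at or after F ends 16:25 → clear.
F overlaps C.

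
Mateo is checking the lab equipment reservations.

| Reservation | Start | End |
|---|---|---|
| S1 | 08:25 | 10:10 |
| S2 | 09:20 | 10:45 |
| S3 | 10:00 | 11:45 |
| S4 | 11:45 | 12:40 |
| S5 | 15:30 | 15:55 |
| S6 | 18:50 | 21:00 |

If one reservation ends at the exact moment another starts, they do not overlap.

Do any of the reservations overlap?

Yes

Sorted by start: S1, S2, S3, S4, S5, S6.
S2 starts before S1 ends → S1 and S2 overlap.
That's a conflict, so the schedule is not conflict-free.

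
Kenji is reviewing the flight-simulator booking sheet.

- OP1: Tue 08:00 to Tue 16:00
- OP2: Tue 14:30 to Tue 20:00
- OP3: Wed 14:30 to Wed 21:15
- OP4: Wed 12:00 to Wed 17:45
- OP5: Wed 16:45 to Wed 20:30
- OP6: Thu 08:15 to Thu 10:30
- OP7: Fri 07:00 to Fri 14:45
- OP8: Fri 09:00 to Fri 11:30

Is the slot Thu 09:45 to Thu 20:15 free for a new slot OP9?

No — it overlaps OP6

OP1: ends Tue 16:00 at or before OP9 starts Thu 09:45 → clear.
OP2: ends Tue 20:00 at or before OP9 starts Thu 09:45 → clear.
OP4: ends Wed 17:45 at or before OP9 starts Thu 09:45 → clear.
OP3: ends Wed 21:15 at or before OP9 starts Thu 09:45 → clear.
OP5: ends Wed 20:30 at or before OP9 starts Thu 09:45 → clear.
OP6: starts Thu 08:15 before OP9 ends Thu 20:15, and ends Thu 10:30 after OP9 starts Thu 09:45 → overlap.
OP7: starts Fri 07:00 at or after OP9 ends Thu 20:15 → clear.
OP8: starts Fri 09:00 at or after OP9 ends Thu 20:15 → clear.
OP9 overlaps OP6.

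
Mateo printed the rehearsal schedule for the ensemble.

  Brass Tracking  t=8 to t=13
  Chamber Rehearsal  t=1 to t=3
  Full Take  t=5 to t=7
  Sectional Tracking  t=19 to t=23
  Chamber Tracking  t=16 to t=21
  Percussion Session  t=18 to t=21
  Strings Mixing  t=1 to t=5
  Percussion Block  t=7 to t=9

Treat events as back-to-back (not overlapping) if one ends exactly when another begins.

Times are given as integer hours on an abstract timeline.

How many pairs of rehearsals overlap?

Sorted by start: Chamber Rehearsal, Strings Mixing, Full Take, Percussion Block, Brass Tracking, Chamber Tracking, Percussion Session, Sectional Tracking.
Strings Mixing starts before Chamber Rehearsal ends → Chamber Rehearsal and Strings Mixing overlap.
Full Take starts after Chamber Rehearsal ends, so Chamber Rehearsal has no further overlaps.
Full Take starts exactly when Strings Mixing ends (back-to-back, no overlap), so Strings Mixing has no further overlaps.
Percussion Block starts exactly when Full Take ends (back-to-back, no overlap), so Full Take has no further overlaps.
Brass Tracking starts before Percussion Block ends → Percussion Block and Brass Tracking overlap.
Chamber Tracking starts after Percussion Block ends, so Percussion Block has no further overlaps.
Chamber Tracking starts after Brass Tracking ends, so Brass Tracking has no further overlaps.
Percussion Session starts before Chamber Tracking ends → Chamber Tracking and Percussion Session overlap.
Sectional Tracking starts before Chamber Tracking ends → Chamber Tracking and Sectional Tracking overlap.
Sectional Tracking starts before Percussion Session ends → Percussion Session and Sectional Tracking overlap.
Overlapping pairs: Brass Tracking & Percussion Block, Chamber Rehearsal & Strings Mixing, Chamber Tracking & Percussion Session, Chamber Tracking & Sectional Tracking, Percussion Session & Sectional Tracking — 5 in total.

5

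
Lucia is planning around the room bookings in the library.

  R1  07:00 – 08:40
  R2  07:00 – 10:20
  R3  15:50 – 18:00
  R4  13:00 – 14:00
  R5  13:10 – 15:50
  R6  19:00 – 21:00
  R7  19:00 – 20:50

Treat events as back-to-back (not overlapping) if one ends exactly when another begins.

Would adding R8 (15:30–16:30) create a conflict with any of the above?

Yes — it overlaps R3, R5

R1: ends 08:40 at or before R8 starts 15:30 → clear.
R2: ends 10:20 at or before R8 starts 15:30 → clear.
R4: ends 14:00 at or before R8 starts 15:30 → clear.
R5: starts 13:10 before R8 ends 16:30, and ends 15:50 after R8 starts 15:30 → overlap.
R3: starts 15:50 before R8 ends 16:30, and ends 18:00 after R8 starts 15:30 → overlap.
R6: starts 19:00 at or after R8 ends 16:30 → clear.
R7: starts 19:00 at or after R8 ends 16:30 → clear.
R8 overlaps R3, R5.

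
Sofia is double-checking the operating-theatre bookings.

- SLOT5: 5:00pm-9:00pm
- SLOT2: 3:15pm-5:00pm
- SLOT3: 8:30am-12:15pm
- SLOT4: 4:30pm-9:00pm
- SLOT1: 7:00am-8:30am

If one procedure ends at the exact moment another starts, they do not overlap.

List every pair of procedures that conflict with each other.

Sorted by start: SLOT1, SLOT3, SLOT2, SLOT4, SLOT5.
SLOT3 starts exactly when SLOT1 ends (back-to-back, no overlap); SLOT1 is clear from here.
SLOT2 starts after SLOT3 ends; SLOT3 is clear from here.
SLOT4 starts before SLOT2 ends → SLOT2 and SLOT4 overlap.
SLOT5 starts exactly when SLOT2 ends (back-to-back, no overlap).
SLOT5 starts before SLOT4 ends → SLOT4 and SLOT5 overlap.

SLOT2 & SLOT4, SLOT4 & SLOT5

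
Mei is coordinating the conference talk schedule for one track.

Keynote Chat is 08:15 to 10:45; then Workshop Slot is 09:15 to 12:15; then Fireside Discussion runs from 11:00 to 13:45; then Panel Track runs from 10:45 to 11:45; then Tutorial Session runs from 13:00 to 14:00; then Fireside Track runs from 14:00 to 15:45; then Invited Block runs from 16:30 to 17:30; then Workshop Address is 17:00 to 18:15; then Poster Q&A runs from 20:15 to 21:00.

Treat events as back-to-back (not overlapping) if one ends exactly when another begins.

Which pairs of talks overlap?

Fireside Discussion & Panel Track, Fireside Discussion & Tutorial Session, Fireside Discussion & Workshop Slot, Invited Block & Workshop Address, Keynote Chat & Workshop Slot, Panel Track & Workshop Slot

Sorted by start: Keynote Chat, Workshop Slot, Panel Track, Fireside Discussion, Tutorial Session, Fireside Track, Invited Block, Workshop Address, Poster Q&A.
Workshop Slot starts before Keynote Chat ends → Keynote Chat and Workshop Slot overlap.
Panel Track starts exactly when Keynote Chat ends (back-to-back, no overlap), so Keynote Chat has no further overlaps.
Panel Track starts before Workshop Slot ends → Workshop Slot and Panel Track overlap.
Fireside Discussion starts before Workshop Slot ends → Workshop Slot and Fireside Discussion overlap.
Tutorial Session starts after Workshop Slot ends, so Workshop Slot has no further overlaps.
Fireside Discussion starts before Panel Track ends → Panel Track and Fireside Discussion overlap.
Tutorial Session starts after Panel Track ends, so Panel Track has no further overlaps.
Tutorial Session starts before Fireside Discussion ends → Fireside Discussion and Tutorial Session overlap.
Fireside Track starts after Fireside Discussion ends, so Fireside Discussion has no further overlaps.
Fireside Track starts exactly when Tutorial Session ends (back-to-back, no overlap), so Tutorial Session has no further overlaps.
Invited Block starts after Fireside Track ends, so Fireside Track has no further overlaps.
Workshop Address starts before Invited Block ends → Invited Block and Workshop Address overlap.
Poster Q&A starts after Invited Block ends.
Poster Q&A starts after Workshop Address ends.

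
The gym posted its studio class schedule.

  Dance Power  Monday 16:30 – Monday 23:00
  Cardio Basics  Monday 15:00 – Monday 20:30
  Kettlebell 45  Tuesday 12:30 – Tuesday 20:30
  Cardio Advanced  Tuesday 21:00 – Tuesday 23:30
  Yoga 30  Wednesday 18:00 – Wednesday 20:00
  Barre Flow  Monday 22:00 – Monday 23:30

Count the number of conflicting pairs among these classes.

Sorted by start: Cardio Basics, Dance Power, Barre Flow, Kettlebell 45, Cardio Advanced, Yoga 30.
Dance Power starts before Cardio Basics ends → Cardio Basics and Dance Power overlap.
Barre Flow starts after Cardio Basics ends; Cardio Basics is clear from here.
Barre Flow starts before Dance Power ends → Dance Power and Barre Flow overlap.
Kettlebell 45 starts after Dance Power ends; Dance Power is clear from here.
Kettlebell 45 starts after Barre Flow ends; Barre Flow is clear from here.
Cardio Advanced starts after Kettlebell 45 ends; Kettlebell 45 is clear from here.
Yoga 30 starts after Cardio Advanced ends.
Overlapping pairs: Barre Flow & Dance Power, Cardio Basics & Dance Power — 2 in total.

2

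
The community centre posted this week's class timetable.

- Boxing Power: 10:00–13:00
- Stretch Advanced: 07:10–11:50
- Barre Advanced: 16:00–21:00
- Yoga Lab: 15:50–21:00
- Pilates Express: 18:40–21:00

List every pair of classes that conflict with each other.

Sorted by start: Stretch Advanced, Boxing Power, Yoga Lab, Barre Advanced, Pilates Express.
Boxing Power starts before Stretch Advanced ends → Stretch Advanced and Boxing Power overlap.
Yoga Lab starts after Stretch Advanced ends, so nothing later overlaps Stretch Advanced either.
Yoga Lab starts after Boxing Power ends, so nothing later overlaps Boxing Power either.
Barre Advanced starts before Yoga Lab ends → Yoga Lab and Barre Advanced overlap.
Pilates Express starts before Yoga Lab ends → Yoga Lab and Pilates Express overlap.
Pilates Express starts before Barre Advanced ends → Barre Advanced and Pilates Express overlap.

Barre Advanced & Pilates Express, Barre Advanced & Yoga Lab, Boxing Power & Stretch Advanced, Pilates Express & Yoga Lab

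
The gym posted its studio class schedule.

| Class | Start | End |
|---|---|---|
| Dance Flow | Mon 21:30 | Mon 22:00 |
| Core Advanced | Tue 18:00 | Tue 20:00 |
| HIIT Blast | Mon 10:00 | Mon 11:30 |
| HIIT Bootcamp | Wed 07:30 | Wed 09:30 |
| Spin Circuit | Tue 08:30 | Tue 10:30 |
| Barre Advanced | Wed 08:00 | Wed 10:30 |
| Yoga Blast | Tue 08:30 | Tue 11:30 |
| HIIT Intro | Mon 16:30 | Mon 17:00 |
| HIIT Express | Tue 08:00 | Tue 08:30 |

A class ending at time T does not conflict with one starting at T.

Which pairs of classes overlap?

Two intervals overlap when each starts before the other ends.
Sorted by start: HIIT Blast, HIIT Intro, Dance Flow, HIIT Express, Spin Circuit, Yoga Blast, Core Advanced, HIIT Bootcamp, Barre Advanced.
HIIT Intro starts after HIIT Blast ends — done with HIIT Blast.
Dance Flow starts after HIIT Intro ends — done with HIIT Intro.
HIIT Express starts after Dance Flow ends — done with Dance Flow.
Spin Circuit starts exactly when HIIT Express ends (back-to-back, no overlap) — done with HIIT Express.
Yoga Blast starts before Spin Circuit ends → Spin Circuit and Yoga Blast overlap.
Core Advanced starts after Spin Circuit ends — done with Spin Circuit.
Core Advanced starts after Yoga Blast ends — done with Yoga Blast.
HIIT Bootcamp starts after Core Advanced ends — done with Core Advanced.
Barre Advanced starts before HIIT Bootcamp ends → HIIT Bootcamp and Barre Advanced overlap.

Barre Advanced & HIIT Bootcamp, Spin Circuit & Yoga Blast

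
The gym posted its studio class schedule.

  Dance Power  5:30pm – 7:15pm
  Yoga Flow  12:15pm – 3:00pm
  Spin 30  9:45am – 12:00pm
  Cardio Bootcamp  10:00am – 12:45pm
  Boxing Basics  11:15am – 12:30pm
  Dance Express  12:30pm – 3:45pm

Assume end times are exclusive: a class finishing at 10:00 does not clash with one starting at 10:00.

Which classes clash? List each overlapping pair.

Sorted by start: Spin 30, Cardio Bootcamp, Boxing Basics, Yoga Flow, Dance Express, Dance Power.
Cardio Bootcamp starts before Spin 30 ends → Spin 30 and Cardio Bootcamp overlap.
Boxing Basics starts before Spin 30 ends → Spin 30 and Boxing Basics overlap.
Yoga Flow starts after Spin 30 ends; Spin 30 is clear from here.
Boxing Basics starts before Cardio Bootcamp ends → Cardio Bootcamp and Boxing Basics overlap.
Yoga Flow starts before Cardio Bootcamp ends → Cardio Bootcamp and Yoga Flow overlap.
Dance Express starts before Cardio Bootcamp ends → Cardio Bootcamp and Dance Express overlap.
Dance Power starts after Cardio Bootcamp ends.
Yoga Flow starts before Boxing Basics ends → Boxing Basics and Yoga Flow overlap.
Dance Express starts exactly when Boxing Basics ends (back-to-back, no overlap); Boxing Basics is clear from here.
Dance Express starts before Yoga Flow ends → Yoga Flow and Dance Express overlap.
Dance Power starts after Yoga Flow ends.
Dance Power starts after Dance Express ends.

Boxing Basics & Cardio Bootcamp, Boxing Basics & Spin 30, Boxing Basics & Yoga Flow, Cardio Bootcamp & Dance Express, Cardio Bootcamp & Spin 30, Cardio Bootcamp & Yoga Flow, Dance Express & Yoga Flow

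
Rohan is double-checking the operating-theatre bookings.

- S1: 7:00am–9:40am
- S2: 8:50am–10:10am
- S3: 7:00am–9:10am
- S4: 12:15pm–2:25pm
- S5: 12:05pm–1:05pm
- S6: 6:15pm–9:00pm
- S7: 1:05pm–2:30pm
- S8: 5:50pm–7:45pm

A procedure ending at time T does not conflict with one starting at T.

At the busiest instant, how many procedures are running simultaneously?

Walk through starts and ends in time order (an end at T is processed before a start at T):
7:00am start S1 → 1
7:00am start S3 → 2
8:50am start S2 → 3
9:10am end S3 → 2
9:40am end S1 → 1
10:10am end S2 → 0
12:05pm start S5 → 1
12:15pm start S4 → 2
1:05pm end S5 → 1
1:05pm start S7 → 2
2:25pm end S4 → 1
2:30pm end S7 → 0
5:50pm start S8 → 1
6:15pm start S6 → 2
7:45pm end S8 → 1
9:00pm end S6 → 0
Peak is 3, at 8:50am (S1, S2, S3).

3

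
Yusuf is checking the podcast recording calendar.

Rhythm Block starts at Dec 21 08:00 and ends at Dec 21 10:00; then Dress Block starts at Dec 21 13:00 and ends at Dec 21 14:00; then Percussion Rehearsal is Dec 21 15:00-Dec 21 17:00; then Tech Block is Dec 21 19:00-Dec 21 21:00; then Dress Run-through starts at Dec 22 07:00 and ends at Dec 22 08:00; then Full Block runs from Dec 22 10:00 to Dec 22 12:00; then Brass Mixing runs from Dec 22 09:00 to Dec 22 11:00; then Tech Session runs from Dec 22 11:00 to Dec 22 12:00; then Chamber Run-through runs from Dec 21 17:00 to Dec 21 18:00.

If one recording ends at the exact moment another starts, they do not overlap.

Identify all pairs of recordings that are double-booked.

Sorted by start: Rhythm Block, Dress Block, Percussion Rehearsal, Chamber Run-through, Tech Block, Dress Run-through, Brass Mixing, Full Block, Tech Session.
Dress Block starts after Rhythm Block ends; Rhythm Block is clear from here.
Percussion Rehearsal starts after Dress Block ends; Dress Block is clear from here.
Chamber Run-through starts exactly when Percussion Rehearsal ends (back-to-back, no overlap); Percussion Rehearsal is clear from here.
Tech Block starts after Chamber Run-through ends; Chamber Run-through is clear from here.
Dress Run-through starts after Tech Block ends; Tech Block is clear from here.
Brass Mixing starts after Dress Run-through ends; Dress Run-through is clear from here.
Full Block starts before Brass Mixing ends → Brass Mixing and Full Block overlap.
Tech Session starts exactly when Brass Mixing ends (back-to-back, no overlap).
Tech Session starts before Full Block ends → Full Block and Tech Session overlap.

Brass Mixing & Full Block, Full Block & Tech Session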